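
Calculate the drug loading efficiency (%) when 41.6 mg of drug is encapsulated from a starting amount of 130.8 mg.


Drug loading efficiency = (drug loaded / drug initial) * 100
DLE = 41.6 / 130.8 * 100
DLE = 0.318 * 100
DLE = 31.8%

31.8


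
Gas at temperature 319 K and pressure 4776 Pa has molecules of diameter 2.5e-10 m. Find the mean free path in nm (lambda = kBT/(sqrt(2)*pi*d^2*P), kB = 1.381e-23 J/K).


Mean free path: lambda = kB*T / (sqrt(2) * pi * d^2 * P)
lambda = 1.381e-23 * 319 / (sqrt(2) * pi * (2.5e-10)^2 * 4776)
lambda = 3.32181e-06 m
lambda = 3321.81 nm

3321.81


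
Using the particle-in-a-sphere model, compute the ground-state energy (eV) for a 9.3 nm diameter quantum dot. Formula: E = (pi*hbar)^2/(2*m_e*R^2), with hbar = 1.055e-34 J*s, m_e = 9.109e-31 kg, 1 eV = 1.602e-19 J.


Radius R = 9.3/2 = 4.65 nm = 4.65e-09 m
E = (pi * 1.055e-34)^2 / (2 * 9.109e-31 * (4.65e-09)^2)
E(J) = 2.78868e-21
E = E(J) / 1.602e-19 = 0.0174 eV

0.0174


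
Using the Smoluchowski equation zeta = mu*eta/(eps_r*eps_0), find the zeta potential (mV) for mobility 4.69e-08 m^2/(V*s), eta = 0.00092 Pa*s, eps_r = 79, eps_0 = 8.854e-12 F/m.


Smoluchowski equation: zeta = mu * eta / (eps_r * eps_0)
zeta = 4.69e-08 * 0.00092 / (79 * 8.854e-12)
zeta = 0.061687 V = 61.69 mV

61.69


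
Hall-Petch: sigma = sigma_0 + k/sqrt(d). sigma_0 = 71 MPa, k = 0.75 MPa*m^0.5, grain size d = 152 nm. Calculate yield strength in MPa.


d = 152 nm = 1.52e-07 m
sqrt(d) = 0.0003898718
Hall-Petch contribution = k / sqrt(d) = 0.75 / 0.0003898718 = 1923.7 MPa
sigma = sigma_0 + k/sqrt(d) = 71 + 1923.7 = 1994.7 MPa

1994.7


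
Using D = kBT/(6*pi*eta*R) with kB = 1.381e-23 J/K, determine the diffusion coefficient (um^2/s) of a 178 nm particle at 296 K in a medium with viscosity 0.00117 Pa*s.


Radius R = 178/2 = 89 nm = 8.9e-08 m
D = kB*T / (6*pi*eta*R)
D = 1.381e-23 * 296 / (6 * pi * 0.00117 * 8.9e-08)
D = 2.08261e-12 m^2/s = 2.083 um^2/s

2.083


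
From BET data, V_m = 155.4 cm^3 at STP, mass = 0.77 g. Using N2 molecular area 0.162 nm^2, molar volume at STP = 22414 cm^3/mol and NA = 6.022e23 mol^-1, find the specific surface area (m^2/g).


Number of moles in monolayer = V_m / 22414 = 155.4 / 22414 = 0.00693317
Number of molecules = moles * NA = 0.00693317 * 6.022e23
SA = molecules * sigma / mass
SA = (155.4 / 22414) * 6.022e23 * 0.162e-18 / 0.77
SA = 878.4 m^2/g

878.4


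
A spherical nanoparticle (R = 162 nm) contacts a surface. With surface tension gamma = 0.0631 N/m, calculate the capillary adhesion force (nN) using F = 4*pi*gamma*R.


Convert radius: R = 162 nm = 1.62e-07 m
F = 4 * pi * gamma * R
F = 4 * pi * 0.0631 * 1.62e-07
F = 1.28456e-07 N = 128.456 nN

128.456


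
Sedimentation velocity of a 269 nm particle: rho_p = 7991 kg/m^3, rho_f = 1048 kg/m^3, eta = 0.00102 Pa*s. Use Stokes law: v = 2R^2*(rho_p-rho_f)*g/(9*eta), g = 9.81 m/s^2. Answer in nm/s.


Radius R = 269/2 nm = 1.345e-07 m
Density difference = 7991 - 1048 = 6943 kg/m^3
v = 2 * R^2 * (rho_p - rho_f) * g / (9 * eta)
v = 2 * (1.345e-07)^2 * 6943 * 9.81 / (9 * 0.00102)
v = 2.68441e-07 m/s = 268.4405 nm/s

268.4405


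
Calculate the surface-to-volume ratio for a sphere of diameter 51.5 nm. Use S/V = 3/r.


Radius r = 51.5/2 = 25.75 nm
S/V = 3 / r = 3 / 25.75
S/V = 0.1165 nm^-1

0.1165


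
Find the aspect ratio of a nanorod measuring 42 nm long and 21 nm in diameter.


Aspect ratio AR = length / diameter
AR = 42 / 21
AR = 2.0

2.0


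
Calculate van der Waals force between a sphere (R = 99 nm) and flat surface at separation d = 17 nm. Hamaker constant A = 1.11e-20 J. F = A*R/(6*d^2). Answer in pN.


Convert to SI: R = 99 nm = 9.9e-08 m, d = 17 nm = 1.7e-08 m
F = A * R / (6 * d^2)
F = 1.11e-20 * 9.9e-08 / (6 * (1.7e-08)^2)
F = 6.33737e-13 N = 0.634 pN

0.634


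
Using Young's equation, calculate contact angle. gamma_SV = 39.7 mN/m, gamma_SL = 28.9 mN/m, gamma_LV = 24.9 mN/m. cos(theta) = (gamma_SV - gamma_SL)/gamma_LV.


cos(theta) = (gamma_SV - gamma_SL) / gamma_LV
cos(theta) = (39.7 - 28.9) / 24.9
cos(theta) = 0.433735
theta = arccos(0.433735) = 64.3 degrees

64.3


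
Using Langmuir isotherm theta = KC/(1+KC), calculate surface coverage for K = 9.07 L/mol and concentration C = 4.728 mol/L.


Langmuir isotherm: theta = K*C / (1 + K*C)
K*C = 9.07 * 4.728 = 42.88296
theta = 42.88296 / (1 + 42.88296) = 42.88296 / 43.88296
theta = 0.9772

0.9772


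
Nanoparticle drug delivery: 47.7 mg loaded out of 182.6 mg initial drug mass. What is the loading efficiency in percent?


Drug loading efficiency = (drug loaded / drug initial) * 100
DLE = 47.7 / 182.6 * 100
DLE = 0.2612 * 100
DLE = 26.12%

26.12


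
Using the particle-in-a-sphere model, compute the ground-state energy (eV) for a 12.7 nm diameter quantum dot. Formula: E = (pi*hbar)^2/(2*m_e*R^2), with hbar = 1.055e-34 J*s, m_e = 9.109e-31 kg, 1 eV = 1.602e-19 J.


Radius R = 12.7/2 = 6.35 nm = 6.35e-09 m
E = (pi * 1.055e-34)^2 / (2 * 9.109e-31 * (6.35e-09)^2)
E(J) = 1.4954e-21
E = E(J) / 1.602e-19 = 0.0093 eV

0.0093


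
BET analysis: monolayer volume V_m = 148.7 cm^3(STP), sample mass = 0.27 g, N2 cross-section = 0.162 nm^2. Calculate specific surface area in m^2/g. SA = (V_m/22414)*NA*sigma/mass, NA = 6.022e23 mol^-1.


Number of moles in monolayer = V_m / 22414 = 148.7 / 22414 = 0.00663425
Number of molecules = moles * NA = 0.00663425 * 6.022e23
SA = molecules * sigma / mass
SA = (148.7 / 22414) * 6.022e23 * 0.162e-18 / 0.27
SA = 2397.1 m^2/g

2397.1


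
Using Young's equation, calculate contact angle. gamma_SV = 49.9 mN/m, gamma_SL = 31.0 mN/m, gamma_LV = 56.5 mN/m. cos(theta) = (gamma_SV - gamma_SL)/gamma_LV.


cos(theta) = (gamma_SV - gamma_SL) / gamma_LV
cos(theta) = (49.9 - 31.0) / 56.5
cos(theta) = 0.334513
theta = arccos(0.334513) = 70.46 degrees

70.46


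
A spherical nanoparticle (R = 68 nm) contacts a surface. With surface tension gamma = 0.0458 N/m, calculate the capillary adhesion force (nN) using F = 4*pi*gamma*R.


Convert radius: R = 68 nm = 6.8e-08 m
F = 4 * pi * gamma * R
F = 4 * pi * 0.0458 * 6.8e-08
F = 3.91367e-08 N = 39.1367 nN

39.1367


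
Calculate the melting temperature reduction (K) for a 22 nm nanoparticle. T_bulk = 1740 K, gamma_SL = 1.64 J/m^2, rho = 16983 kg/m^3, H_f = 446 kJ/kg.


Radius R = 22/2 = 11 nm = 1.1e-08 m
Convert H_f = 446 kJ/kg = 446000 J/kg
dT = 2 * gamma_SL * T_bulk / (rho * H_f * R)
dT = 2 * 1.64 * 1740 / (16983 * 446000 * 1.1e-08)
dT = 68.5 K

68.5


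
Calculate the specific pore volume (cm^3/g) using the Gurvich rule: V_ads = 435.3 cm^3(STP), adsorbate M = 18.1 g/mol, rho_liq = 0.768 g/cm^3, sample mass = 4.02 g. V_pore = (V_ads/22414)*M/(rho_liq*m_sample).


Moles adsorbed n = V_ads / 22414 = 435.3 / 22414 = 1.942090e-02 mol
Liquid volume V_liq = n * M / rho_liq = 1.942090e-02 * 18.1 / 0.768 = 0.45771 cm^3
Specific pore volume V_pore = V_liq / m_sample = 0.45771 / 4.02
V_pore = 0.1139 cm^3/g

0.1139


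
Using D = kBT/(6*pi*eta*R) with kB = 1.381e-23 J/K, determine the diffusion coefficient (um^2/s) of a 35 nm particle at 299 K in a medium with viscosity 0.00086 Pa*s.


Radius R = 35/2 = 17.5 nm = 1.75e-08 m
D = kB*T / (6*pi*eta*R)
D = 1.381e-23 * 299 / (6 * pi * 0.00086 * 1.75e-08)
D = 1.45555e-11 m^2/s = 14.556 um^2/s

14.556


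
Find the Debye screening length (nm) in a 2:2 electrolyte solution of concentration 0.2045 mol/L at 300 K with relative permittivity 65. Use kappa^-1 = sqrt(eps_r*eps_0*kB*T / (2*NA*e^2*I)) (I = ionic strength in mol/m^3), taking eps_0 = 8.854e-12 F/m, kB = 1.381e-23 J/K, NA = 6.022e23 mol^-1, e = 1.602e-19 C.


Ionic strength I = 0.2045 * 2^2 * 1000 = 818 mol/m^3
kappa^-1 = sqrt(65 * 8.854e-12 * 1.381e-23 * 300 / (2 * 6.022e23 * (1.602e-19)^2 * 818))
kappa^-1 = 0.307 nm

0.307


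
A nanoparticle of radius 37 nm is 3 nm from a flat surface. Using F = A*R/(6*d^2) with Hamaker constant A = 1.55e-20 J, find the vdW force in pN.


Convert to SI: R = 37 nm = 3.7e-08 m, d = 3 nm = 3e-09 m
F = A * R / (6 * d^2)
F = 1.55e-20 * 3.7e-08 / (6 * (3e-09)^2)
F = 1.06204e-11 N = 10.62 pN

10.62


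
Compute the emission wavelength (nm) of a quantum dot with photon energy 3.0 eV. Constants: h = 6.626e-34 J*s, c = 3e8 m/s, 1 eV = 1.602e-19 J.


Convert energy: E = 3.0 eV = 3.0 * 1.602e-19 = 4.806e-19 J
lambda = h*c / E = 6.626e-34 * 3e8 / 4.806e-19
lambda = 4.13608e-07 m = 413.6 nm

413.6


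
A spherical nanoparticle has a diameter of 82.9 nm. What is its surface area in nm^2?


Radius r = 82.9/2 = 41.45 nm
Surface area SA = 4 * pi * r^2
SA = 4 * pi * (41.45)^2
SA = 21590.31 nm^2

21590.31


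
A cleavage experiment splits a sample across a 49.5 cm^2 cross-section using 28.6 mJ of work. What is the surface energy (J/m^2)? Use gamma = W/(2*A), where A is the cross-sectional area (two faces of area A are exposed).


Convert: A = 49.5 cm^2 = 0.00495 m^2, W = 28.6 mJ = 0.0286 J
Cleaving exposes two faces of area A, so total new surface = 2*A and gamma = W / (2*A)
gamma = 0.0286 / (2 * 0.00495)
gamma = 2.889 J/m^2

2.889


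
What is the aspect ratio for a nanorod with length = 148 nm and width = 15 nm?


Aspect ratio AR = length / diameter
AR = 148 / 15
AR = 9.87

9.87


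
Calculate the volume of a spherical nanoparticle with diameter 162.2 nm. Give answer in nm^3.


Radius r = 162.2/2 = 81.1 nm
Volume V = (4/3) * pi * r^3
V = (4/3) * pi * (81.1)^3
V = 2234349.83 nm^3

2234349.83


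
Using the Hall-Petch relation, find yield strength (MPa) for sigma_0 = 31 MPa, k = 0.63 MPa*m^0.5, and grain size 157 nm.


d = 157 nm = 1.57e-07 m
sqrt(d) = 0.0003962323
Hall-Petch contribution = k / sqrt(d) = 0.63 / 0.0003962323 = 1590.0 MPa
sigma = sigma_0 + k/sqrt(d) = 31 + 1590.0 = 1621.0 MPa

1621.0


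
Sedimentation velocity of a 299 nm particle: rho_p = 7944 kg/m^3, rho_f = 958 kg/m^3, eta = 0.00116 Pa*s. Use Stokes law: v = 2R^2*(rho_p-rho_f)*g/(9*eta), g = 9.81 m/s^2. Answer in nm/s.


Radius R = 299/2 nm = 1.495e-07 m
Density difference = 7944 - 958 = 6986 kg/m^3
v = 2 * R^2 * (rho_p - rho_f) * g / (9 * eta)
v = 2 * (1.495e-07)^2 * 6986 * 9.81 / (9 * 0.00116)
v = 2.93433e-07 m/s = 293.4333 nm/s

293.4333


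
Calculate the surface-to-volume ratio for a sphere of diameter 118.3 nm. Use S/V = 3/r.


Radius r = 118.3/2 = 59.15 nm
S/V = 3 / r = 3 / 59.15
S/V = 0.0507 nm^-1

0.0507


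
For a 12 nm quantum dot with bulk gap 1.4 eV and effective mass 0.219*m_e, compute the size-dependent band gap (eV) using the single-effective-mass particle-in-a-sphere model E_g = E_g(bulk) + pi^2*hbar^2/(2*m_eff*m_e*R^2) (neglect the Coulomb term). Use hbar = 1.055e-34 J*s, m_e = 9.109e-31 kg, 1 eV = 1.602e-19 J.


Radius R = 12/2 nm = 6e-09 m
Confinement energy dE = pi^2 * hbar^2 / (2 * m_eff * m_e * R^2)
dE = pi^2 * (1.055e-34)^2 / (2 * 0.219 * 9.109e-31 * (6e-09)^2) J, divided by 1.602e-19 J/eV
dE = 0.0477 eV
Total band gap = E_g(bulk) + dE = 1.4 + 0.0477 = 1.4477 eV

1.4477


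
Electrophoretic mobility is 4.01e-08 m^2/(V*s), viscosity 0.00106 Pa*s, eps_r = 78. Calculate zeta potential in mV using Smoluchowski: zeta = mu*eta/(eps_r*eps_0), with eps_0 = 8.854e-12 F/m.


Smoluchowski equation: zeta = mu * eta / (eps_r * eps_0)
zeta = 4.01e-08 * 0.00106 / (78 * 8.854e-12)
zeta = 0.061548 V = 61.55 mV

61.55


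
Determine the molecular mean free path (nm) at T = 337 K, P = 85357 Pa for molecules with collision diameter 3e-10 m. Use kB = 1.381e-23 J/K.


Mean free path: lambda = kB*T / (sqrt(2) * pi * d^2 * P)
lambda = 1.381e-23 * 337 / (sqrt(2) * pi * (3e-10)^2 * 85357)
lambda = 1.36357e-07 m
lambda = 136.36 nm

136.36


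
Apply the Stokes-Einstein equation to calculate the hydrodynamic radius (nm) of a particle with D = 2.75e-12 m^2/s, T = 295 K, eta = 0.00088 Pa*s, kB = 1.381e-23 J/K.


Stokes-Einstein: R = kB*T / (6*pi*eta*D)
R = 1.381e-23 * 295 / (6 * pi * 0.00088 * 2.75e-12)
R = 8.93098e-08 m = 89.31 nm

89.31


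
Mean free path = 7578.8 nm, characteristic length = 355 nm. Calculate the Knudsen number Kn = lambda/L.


Knudsen number Kn = lambda / L
Kn = 7578.8 / 355
Kn = 21.3487

21.3487


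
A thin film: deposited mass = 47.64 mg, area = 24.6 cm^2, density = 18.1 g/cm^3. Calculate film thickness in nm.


Convert: m = 47.64 mg = 4.7640e-05 kg, A = 24.6 cm^2 = 2.4600e-03 m^2, rho = 18.1 g/cm^3 = 18100 kg/m^3
t = m / (A * rho)
t = 4.7640e-05 / (2.4600e-03 * 18100)
t = 1.0699e-06 m = 1069.9 nm

1069.9


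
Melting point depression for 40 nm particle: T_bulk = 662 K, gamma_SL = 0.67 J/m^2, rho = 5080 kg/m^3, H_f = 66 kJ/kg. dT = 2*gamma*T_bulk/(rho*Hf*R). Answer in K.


Radius R = 40/2 = 20 nm = 2e-08 m
Convert H_f = 66 kJ/kg = 66000 J/kg
dT = 2 * gamma_SL * T_bulk / (rho * H_f * R)
dT = 2 * 0.67 * 662 / (5080 * 66000 * 2e-08)
dT = 132.3 K

132.3


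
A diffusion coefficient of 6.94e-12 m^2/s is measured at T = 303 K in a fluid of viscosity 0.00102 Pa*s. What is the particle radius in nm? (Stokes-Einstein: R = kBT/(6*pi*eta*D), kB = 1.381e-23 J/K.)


Stokes-Einstein: R = kB*T / (6*pi*eta*D)
R = 1.381e-23 * 303 / (6 * pi * 0.00102 * 6.94e-12)
R = 3.136e-08 m = 31.36 nm

31.36


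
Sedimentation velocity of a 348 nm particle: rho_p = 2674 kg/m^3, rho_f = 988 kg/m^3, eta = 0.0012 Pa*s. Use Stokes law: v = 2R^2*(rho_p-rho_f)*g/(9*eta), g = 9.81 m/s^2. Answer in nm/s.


Radius R = 348/2 nm = 1.74e-07 m
Density difference = 2674 - 988 = 1686 kg/m^3
v = 2 * R^2 * (rho_p - rho_f) * g / (9 * eta)
v = 2 * (1.74e-07)^2 * 1686 * 9.81 / (9 * 0.0012)
v = 9.27324e-08 m/s = 92.7324 nm/s

92.7324


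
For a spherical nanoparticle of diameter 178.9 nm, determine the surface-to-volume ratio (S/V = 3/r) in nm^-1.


Radius r = 178.9/2 = 89.45 nm
S/V = 3 / r = 3 / 89.45
S/V = 0.0335 nm^-1

0.0335


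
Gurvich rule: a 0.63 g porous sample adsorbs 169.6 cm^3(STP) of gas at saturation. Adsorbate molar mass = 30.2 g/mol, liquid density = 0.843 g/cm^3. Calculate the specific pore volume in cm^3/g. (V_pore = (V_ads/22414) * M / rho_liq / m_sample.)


Moles adsorbed n = V_ads / 22414 = 169.6 / 22414 = 7.566699e-03 mol
Liquid volume V_liq = n * M / rho_liq = 7.566699e-03 * 30.2 / 0.843 = 0.27107 cm^3
Specific pore volume V_pore = V_liq / m_sample = 0.27107 / 0.63
V_pore = 0.4303 cm^3/g

0.4303


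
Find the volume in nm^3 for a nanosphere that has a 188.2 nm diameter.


Radius r = 188.2/2 = 94.1 nm
Volume V = (4/3) * pi * r^3
V = (4/3) * pi * (94.1)^3
V = 3490257.59 nm^3

3490257.59


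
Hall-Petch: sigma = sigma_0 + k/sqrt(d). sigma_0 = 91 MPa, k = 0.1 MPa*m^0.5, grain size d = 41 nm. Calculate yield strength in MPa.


d = 41 nm = 4.1e-08 m
sqrt(d) = 0.0002024846
Hall-Petch contribution = k / sqrt(d) = 0.1 / 0.0002024846 = 493.9 MPa
sigma = sigma_0 + k/sqrt(d) = 91 + 493.9 = 584.9 MPa

584.9


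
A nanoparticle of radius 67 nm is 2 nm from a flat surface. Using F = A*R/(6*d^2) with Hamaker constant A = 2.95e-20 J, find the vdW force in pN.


Convert to SI: R = 67 nm = 6.7e-08 m, d = 2 nm = 2e-09 m
F = A * R / (6 * d^2)
F = 2.95e-20 * 6.7e-08 / (6 * (2e-09)^2)
F = 8.23542e-11 N = 82.354 pN

82.354


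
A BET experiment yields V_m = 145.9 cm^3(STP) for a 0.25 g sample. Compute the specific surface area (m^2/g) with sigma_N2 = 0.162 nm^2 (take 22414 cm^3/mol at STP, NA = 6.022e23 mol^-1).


Number of moles in monolayer = V_m / 22414 = 145.9 / 22414 = 0.00650932
Number of molecules = moles * NA = 0.00650932 * 6.022e23
SA = molecules * sigma / mass
SA = (145.9 / 22414) * 6.022e23 * 0.162e-18 / 0.25
SA = 2540.1 m^2/g

2540.1


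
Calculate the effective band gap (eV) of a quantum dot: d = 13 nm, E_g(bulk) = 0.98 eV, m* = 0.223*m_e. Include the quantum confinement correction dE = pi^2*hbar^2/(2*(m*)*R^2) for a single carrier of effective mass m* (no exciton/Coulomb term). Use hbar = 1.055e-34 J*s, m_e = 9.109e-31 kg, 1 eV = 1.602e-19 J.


Radius R = 13/2 nm = 6.5e-09 m
Confinement energy dE = pi^2 * hbar^2 / (2 * m_eff * m_e * R^2)
dE = pi^2 * (1.055e-34)^2 / (2 * 0.223 * 9.109e-31 * (6.5e-09)^2) J, divided by 1.602e-19 J/eV
dE = 0.0399 eV
Total band gap = E_g(bulk) + dE = 0.98 + 0.0399 = 1.0199 eV

1.0199


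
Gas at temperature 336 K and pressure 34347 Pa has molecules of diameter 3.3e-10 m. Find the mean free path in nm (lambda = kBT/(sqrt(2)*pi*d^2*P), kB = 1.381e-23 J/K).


Mean free path: lambda = kB*T / (sqrt(2) * pi * d^2 * P)
lambda = 1.381e-23 * 336 / (sqrt(2) * pi * (3.3e-10)^2 * 34347)
lambda = 2.79223e-07 m
lambda = 279.22 nm

279.22


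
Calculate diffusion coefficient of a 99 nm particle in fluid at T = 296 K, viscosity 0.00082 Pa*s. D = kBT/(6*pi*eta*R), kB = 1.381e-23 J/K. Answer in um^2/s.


Radius R = 99/2 = 49.5 nm = 4.95e-08 m
D = kB*T / (6*pi*eta*R)
D = 1.381e-23 * 296 / (6 * pi * 0.00082 * 4.95e-08)
D = 5.34275e-12 m^2/s = 5.343 um^2/s

5.343


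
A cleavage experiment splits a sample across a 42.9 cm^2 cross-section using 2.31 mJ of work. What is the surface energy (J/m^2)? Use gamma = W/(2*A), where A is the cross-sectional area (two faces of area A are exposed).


Convert: A = 42.9 cm^2 = 0.00429 m^2, W = 2.31 mJ = 0.00231 J
Cleaving exposes two faces of area A, so total new surface = 2*A and gamma = W / (2*A)
gamma = 0.00231 / (2 * 0.00429)
gamma = 0.269 J/m^2

0.269


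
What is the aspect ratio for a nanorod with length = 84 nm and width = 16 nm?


Aspect ratio AR = length / diameter
AR = 84 / 16
AR = 5.25

5.25


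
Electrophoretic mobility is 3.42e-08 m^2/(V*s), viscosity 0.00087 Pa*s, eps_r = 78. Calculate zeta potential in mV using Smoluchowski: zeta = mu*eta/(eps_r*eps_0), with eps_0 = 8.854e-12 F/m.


Smoluchowski equation: zeta = mu * eta / (eps_r * eps_0)
zeta = 3.42e-08 * 0.00087 / (78 * 8.854e-12)
zeta = 0.043084 V = 43.08 mV

43.08


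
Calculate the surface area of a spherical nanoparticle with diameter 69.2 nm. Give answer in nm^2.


Radius r = 69.2/2 = 34.6 nm
Surface area SA = 4 * pi * r^2
SA = 4 * pi * (34.6)^2
SA = 15043.96 nm^2

15043.96


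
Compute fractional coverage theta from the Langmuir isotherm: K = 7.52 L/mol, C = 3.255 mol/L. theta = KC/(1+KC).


Langmuir isotherm: theta = K*C / (1 + K*C)
K*C = 7.52 * 3.255 = 24.4776
theta = 24.4776 / (1 + 24.4776) = 24.4776 / 25.4776
theta = 0.9607

0.9607


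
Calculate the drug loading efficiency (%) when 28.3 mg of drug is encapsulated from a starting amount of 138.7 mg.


Drug loading efficiency = (drug loaded / drug initial) * 100
DLE = 28.3 / 138.7 * 100
DLE = 0.204 * 100
DLE = 20.4%

20.4


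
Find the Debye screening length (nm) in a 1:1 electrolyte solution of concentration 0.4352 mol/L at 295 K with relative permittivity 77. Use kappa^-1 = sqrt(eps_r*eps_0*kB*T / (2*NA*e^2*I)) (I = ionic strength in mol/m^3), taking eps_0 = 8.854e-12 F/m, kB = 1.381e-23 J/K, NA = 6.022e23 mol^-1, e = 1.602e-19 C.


Ionic strength I = 0.4352 * 1^2 * 1000 = 435.2 mol/m^3
kappa^-1 = sqrt(77 * 8.854e-12 * 1.381e-23 * 295 / (2 * 6.022e23 * (1.602e-19)^2 * 435.2))
kappa^-1 = 0.454 nm

0.454


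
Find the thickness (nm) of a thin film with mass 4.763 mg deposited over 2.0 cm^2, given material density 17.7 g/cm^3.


Convert: m = 4.763 mg = 4.7630e-06 kg, A = 2.0 cm^2 = 2.0000e-04 m^2, rho = 17.7 g/cm^3 = 17700 kg/m^3
t = m / (A * rho)
t = 4.7630e-06 / (2.0000e-04 * 17700)
t = 1.3455e-06 m = 1345.5 nm

1345.5


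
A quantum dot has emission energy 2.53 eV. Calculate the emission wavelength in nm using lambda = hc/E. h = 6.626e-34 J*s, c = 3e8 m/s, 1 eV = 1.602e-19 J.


Convert energy: E = 2.53 eV = 2.53 * 1.602e-19 = 4.05306e-19 J
lambda = h*c / E = 6.626e-34 * 3e8 / 4.05306e-19
lambda = 4.90444e-07 m = 490.4 nm

490.4


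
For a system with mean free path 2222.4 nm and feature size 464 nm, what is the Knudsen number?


Knudsen number Kn = lambda / L
Kn = 2222.4 / 464
Kn = 4.7897

4.7897


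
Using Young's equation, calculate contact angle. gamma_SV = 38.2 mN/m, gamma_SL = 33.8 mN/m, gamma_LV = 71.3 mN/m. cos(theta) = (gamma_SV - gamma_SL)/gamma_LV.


cos(theta) = (gamma_SV - gamma_SL) / gamma_LV
cos(theta) = (38.2 - 33.8) / 71.3
cos(theta) = 0.061711
theta = arccos(0.061711) = 86.46 degrees

86.46


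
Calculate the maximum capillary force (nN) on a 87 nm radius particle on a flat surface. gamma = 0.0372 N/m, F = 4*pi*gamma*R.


Convert radius: R = 87 nm = 8.7e-08 m
F = 4 * pi * gamma * R
F = 4 * pi * 0.0372 * 8.7e-08
F = 4.06698e-08 N = 40.6698 nN

40.6698


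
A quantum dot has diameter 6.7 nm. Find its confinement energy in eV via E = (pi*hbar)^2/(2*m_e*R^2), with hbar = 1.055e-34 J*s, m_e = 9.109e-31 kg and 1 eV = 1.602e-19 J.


Radius R = 6.7/2 = 3.35 nm = 3.35e-09 m
E = (pi * 1.055e-34)^2 / (2 * 9.109e-31 * (3.35e-09)^2)
E(J) = 5.37297e-21
E = E(J) / 1.602e-19 = 0.0335 eV

0.0335


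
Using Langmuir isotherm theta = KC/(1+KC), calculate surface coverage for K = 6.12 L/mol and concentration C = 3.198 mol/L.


Langmuir isotherm: theta = K*C / (1 + K*C)
K*C = 6.12 * 3.198 = 19.57176
theta = 19.57176 / (1 + 19.57176) = 19.57176 / 20.57176
theta = 0.9514

0.9514


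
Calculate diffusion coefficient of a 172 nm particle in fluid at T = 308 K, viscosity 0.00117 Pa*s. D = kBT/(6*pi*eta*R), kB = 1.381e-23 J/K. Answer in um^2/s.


Radius R = 172/2 = 86 nm = 8.6e-08 m
D = kB*T / (6*pi*eta*R)
D = 1.381e-23 * 308 / (6 * pi * 0.00117 * 8.6e-08)
D = 2.24264e-12 m^2/s = 2.243 um^2/s

2.243


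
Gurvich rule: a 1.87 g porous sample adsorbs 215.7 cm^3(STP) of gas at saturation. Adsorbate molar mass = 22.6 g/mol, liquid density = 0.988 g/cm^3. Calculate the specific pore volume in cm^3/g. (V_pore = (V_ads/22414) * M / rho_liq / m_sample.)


Moles adsorbed n = V_ads / 22414 = 215.7 / 22414 = 9.623450e-03 mol
Liquid volume V_liq = n * M / rho_liq = 9.623450e-03 * 22.6 / 0.988 = 0.22013 cm^3
Specific pore volume V_pore = V_liq / m_sample = 0.22013 / 1.87
V_pore = 0.1177 cm^3/g

0.1177


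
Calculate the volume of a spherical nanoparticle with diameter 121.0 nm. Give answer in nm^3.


Radius r = 121.0/2 = 60.5 nm
Volume V = (4/3) * pi * r^3
V = (4/3) * pi * (60.5)^3
V = 927587.17 nm^3

927587.17


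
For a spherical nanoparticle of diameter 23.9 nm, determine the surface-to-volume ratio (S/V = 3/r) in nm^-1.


Radius r = 23.9/2 = 11.95 nm
S/V = 3 / r = 3 / 11.95
S/V = 0.251 nm^-1

0.251


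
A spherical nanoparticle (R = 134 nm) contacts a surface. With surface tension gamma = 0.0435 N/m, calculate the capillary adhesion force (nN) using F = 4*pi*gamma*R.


Convert radius: R = 134 nm = 1.34e-07 m
F = 4 * pi * gamma * R
F = 4 * pi * 0.0435 * 1.34e-07
F = 7.32494e-08 N = 73.2494 nN

73.2494


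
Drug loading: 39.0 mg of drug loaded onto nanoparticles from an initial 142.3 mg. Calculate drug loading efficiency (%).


Drug loading efficiency = (drug loaded / drug initial) * 100
DLE = 39.0 / 142.3 * 100
DLE = 0.2741 * 100
DLE = 27.41%

27.41


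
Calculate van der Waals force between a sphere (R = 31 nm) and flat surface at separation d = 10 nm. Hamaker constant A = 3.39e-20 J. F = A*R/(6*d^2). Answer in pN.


Convert to SI: R = 31 nm = 3.1e-08 m, d = 10 nm = 1e-08 m
F = A * R / (6 * d^2)
F = 3.39e-20 * 3.1e-08 / (6 * (1e-08)^2)
F = 1.7515e-12 N = 1.751 pN

1.751


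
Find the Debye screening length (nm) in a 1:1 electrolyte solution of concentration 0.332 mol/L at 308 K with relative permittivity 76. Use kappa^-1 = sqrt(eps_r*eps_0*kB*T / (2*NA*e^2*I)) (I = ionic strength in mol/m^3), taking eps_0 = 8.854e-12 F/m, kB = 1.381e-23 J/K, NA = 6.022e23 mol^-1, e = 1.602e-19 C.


Ionic strength I = 0.332 * 1^2 * 1000 = 332 mol/m^3
kappa^-1 = sqrt(76 * 8.854e-12 * 1.381e-23 * 308 / (2 * 6.022e23 * (1.602e-19)^2 * 332))
kappa^-1 = 0.528 nm

0.528


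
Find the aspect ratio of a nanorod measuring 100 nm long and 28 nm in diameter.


Aspect ratio AR = length / diameter
AR = 100 / 28
AR = 3.57

3.57


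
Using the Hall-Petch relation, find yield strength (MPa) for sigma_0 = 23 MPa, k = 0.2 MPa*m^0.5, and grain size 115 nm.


d = 115 nm = 1.15e-07 m
sqrt(d) = 0.0003391165
Hall-Petch contribution = k / sqrt(d) = 0.2 / 0.0003391165 = 589.8 MPa
sigma = sigma_0 + k/sqrt(d) = 23 + 589.8 = 612.8 MPa

612.8


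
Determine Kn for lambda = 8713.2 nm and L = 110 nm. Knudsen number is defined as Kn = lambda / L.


Knudsen number Kn = lambda / L
Kn = 8713.2 / 110
Kn = 79.2109

79.2109


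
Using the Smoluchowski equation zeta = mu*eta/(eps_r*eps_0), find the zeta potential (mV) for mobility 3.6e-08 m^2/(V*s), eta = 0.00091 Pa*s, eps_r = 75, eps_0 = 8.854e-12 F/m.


Smoluchowski equation: zeta = mu * eta / (eps_r * eps_0)
zeta = 3.6e-08 * 0.00091 / (75 * 8.854e-12)
zeta = 0.049334 V = 49.33 mV

49.33


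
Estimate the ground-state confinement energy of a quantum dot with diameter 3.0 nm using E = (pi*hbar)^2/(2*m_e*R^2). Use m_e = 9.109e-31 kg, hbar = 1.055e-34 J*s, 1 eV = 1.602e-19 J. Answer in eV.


Radius R = 3.0/2 = 1.5 nm = 1.5e-09 m
E = (pi * 1.055e-34)^2 / (2 * 9.109e-31 * (1.5e-09)^2)
E(J) = 2.67992e-20
E = E(J) / 1.602e-19 = 0.1673 eV

0.1673


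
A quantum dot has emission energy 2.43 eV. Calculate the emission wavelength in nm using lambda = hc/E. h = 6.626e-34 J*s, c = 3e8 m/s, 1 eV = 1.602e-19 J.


Convert energy: E = 2.43 eV = 2.43 * 1.602e-19 = 3.89286e-19 J
lambda = h*c / E = 6.626e-34 * 3e8 / 3.89286e-19
lambda = 5.10627e-07 m = 510.6 nm

510.6


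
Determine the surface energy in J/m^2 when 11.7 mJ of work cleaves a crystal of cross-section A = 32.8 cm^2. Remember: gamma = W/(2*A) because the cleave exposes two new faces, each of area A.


Convert: A = 32.8 cm^2 = 0.00328 m^2, W = 11.7 mJ = 0.0117 J
Cleaving exposes two faces of area A, so total new surface = 2*A and gamma = W / (2*A)
gamma = 0.0117 / (2 * 0.00328)
gamma = 1.784 J/m^2

1.784


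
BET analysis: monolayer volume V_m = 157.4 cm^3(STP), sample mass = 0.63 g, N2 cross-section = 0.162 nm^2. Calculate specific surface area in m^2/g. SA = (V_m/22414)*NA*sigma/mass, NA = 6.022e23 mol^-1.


Number of moles in monolayer = V_m / 22414 = 157.4 / 22414 = 0.0070224
Number of molecules = moles * NA = 0.0070224 * 6.022e23
SA = molecules * sigma / mass
SA = (157.4 / 22414) * 6.022e23 * 0.162e-18 / 0.63
SA = 1087.4 m^2/g

1087.4


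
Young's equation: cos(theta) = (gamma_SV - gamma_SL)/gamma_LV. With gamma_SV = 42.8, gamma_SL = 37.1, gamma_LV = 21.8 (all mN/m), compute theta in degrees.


cos(theta) = (gamma_SV - gamma_SL) / gamma_LV
cos(theta) = (42.8 - 37.1) / 21.8
cos(theta) = 0.261468
theta = arccos(0.261468) = 74.84 degrees

74.84


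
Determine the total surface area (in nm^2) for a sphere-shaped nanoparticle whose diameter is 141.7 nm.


Radius r = 141.7/2 = 70.85 nm
Surface area SA = 4 * pi * r^2
SA = 4 * pi * (70.85)^2
SA = 63079.69 nm^2

63079.69


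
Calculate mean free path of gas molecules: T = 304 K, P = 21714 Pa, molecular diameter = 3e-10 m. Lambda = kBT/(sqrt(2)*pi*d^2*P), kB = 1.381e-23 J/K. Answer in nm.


Mean free path: lambda = kB*T / (sqrt(2) * pi * d^2 * P)
lambda = 1.381e-23 * 304 / (sqrt(2) * pi * (3e-10)^2 * 21714)
lambda = 4.83526e-07 m
lambda = 483.53 nm

483.53


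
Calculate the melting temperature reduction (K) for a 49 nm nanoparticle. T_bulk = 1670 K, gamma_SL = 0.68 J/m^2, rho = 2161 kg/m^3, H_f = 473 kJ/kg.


Radius R = 49/2 = 24.5 nm = 2.45e-08 m
Convert H_f = 473 kJ/kg = 473000 J/kg
dT = 2 * gamma_SL * T_bulk / (rho * H_f * R)
dT = 2 * 0.68 * 1670 / (2161 * 473000 * 2.45e-08)
dT = 90.7 K

90.7


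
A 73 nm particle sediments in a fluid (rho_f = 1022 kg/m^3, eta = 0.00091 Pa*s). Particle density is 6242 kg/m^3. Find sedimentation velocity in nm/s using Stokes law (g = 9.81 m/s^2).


Radius R = 73/2 nm = 3.65e-08 m
Density difference = 6242 - 1022 = 5220 kg/m^3
v = 2 * R^2 * (rho_p - rho_f) * g / (9 * eta)
v = 2 * (3.65e-08)^2 * 5220 * 9.81 / (9 * 0.00091)
v = 1.66599e-08 m/s = 16.6599 nm/s

16.6599


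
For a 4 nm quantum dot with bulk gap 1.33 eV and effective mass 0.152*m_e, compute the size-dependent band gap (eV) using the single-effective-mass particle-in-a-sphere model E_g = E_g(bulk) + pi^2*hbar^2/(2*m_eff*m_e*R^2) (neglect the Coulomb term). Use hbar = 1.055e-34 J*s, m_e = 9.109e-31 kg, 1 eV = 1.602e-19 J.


Radius R = 4/2 nm = 2e-09 m
Confinement energy dE = pi^2 * hbar^2 / (2 * m_eff * m_e * R^2)
dE = pi^2 * (1.055e-34)^2 / (2 * 0.152 * 9.109e-31 * (2e-09)^2) J, divided by 1.602e-19 J/eV
dE = 0.6191 eV
Total band gap = E_g(bulk) + dE = 1.33 + 0.6191 = 1.9491 eV

1.9491


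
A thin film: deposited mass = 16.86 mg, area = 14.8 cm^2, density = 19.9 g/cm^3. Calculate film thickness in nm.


Convert: m = 16.86 mg = 1.6860e-05 kg, A = 14.8 cm^2 = 1.4800e-03 m^2, rho = 19.9 g/cm^3 = 19900 kg/m^3
t = m / (A * rho)
t = 1.6860e-05 / (1.4800e-03 * 19900)
t = 5.7246e-07 m = 572.5 nm

572.5


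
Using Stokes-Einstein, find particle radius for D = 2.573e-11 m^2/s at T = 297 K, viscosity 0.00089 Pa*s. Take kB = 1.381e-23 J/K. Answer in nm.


Stokes-Einstein: R = kB*T / (6*pi*eta*D)
R = 1.381e-23 * 297 / (6 * pi * 0.00089 * 2.573e-11)
R = 9.50209e-09 m = 9.5 nm

9.5


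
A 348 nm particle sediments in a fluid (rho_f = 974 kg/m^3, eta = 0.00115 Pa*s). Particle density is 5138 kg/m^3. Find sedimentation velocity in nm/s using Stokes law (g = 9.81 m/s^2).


Radius R = 348/2 nm = 1.74e-07 m
Density difference = 5138 - 974 = 4164 kg/m^3
v = 2 * R^2 * (rho_p - rho_f) * g / (9 * eta)
v = 2 * (1.74e-07)^2 * 4164 * 9.81 / (9 * 0.00115)
v = 2.38983e-07 m/s = 238.9835 nm/s

238.9835


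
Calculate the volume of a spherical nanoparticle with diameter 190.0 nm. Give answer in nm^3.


Radius r = 190.0/2 = 95 nm
Volume V = (4/3) * pi * r^3
V = (4/3) * pi * (95)^3
V = 3591364.0 nm^3

3591364.0


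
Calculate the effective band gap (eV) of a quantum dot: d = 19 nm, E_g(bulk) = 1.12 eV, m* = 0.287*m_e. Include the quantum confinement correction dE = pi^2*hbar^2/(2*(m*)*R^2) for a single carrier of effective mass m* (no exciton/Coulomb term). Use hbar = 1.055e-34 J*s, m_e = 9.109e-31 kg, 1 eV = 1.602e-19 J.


Radius R = 19/2 nm = 9.5e-09 m
Confinement energy dE = pi^2 * hbar^2 / (2 * m_eff * m_e * R^2)
dE = pi^2 * (1.055e-34)^2 / (2 * 0.287 * 9.109e-31 * (9.5e-09)^2) J, divided by 1.602e-19 J/eV
dE = 0.0145 eV
Total band gap = E_g(bulk) + dE = 1.12 + 0.0145 = 1.1345 eV

1.1345


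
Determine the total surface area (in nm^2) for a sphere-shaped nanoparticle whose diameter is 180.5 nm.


Radius r = 180.5/2 = 90.25 nm
Surface area SA = 4 * pi * r^2
SA = 4 * pi * (90.25)^2
SA = 102353.87 nm^2

102353.87


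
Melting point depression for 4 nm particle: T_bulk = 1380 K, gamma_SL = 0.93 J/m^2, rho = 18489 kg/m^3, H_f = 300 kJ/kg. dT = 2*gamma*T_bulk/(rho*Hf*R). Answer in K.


Radius R = 4/2 = 2 nm = 2e-09 m
Convert H_f = 300 kJ/kg = 300000 J/kg
dT = 2 * gamma_SL * T_bulk / (rho * H_f * R)
dT = 2 * 0.93 * 1380 / (18489 * 300000 * 2e-09)
dT = 231.4 K

231.4


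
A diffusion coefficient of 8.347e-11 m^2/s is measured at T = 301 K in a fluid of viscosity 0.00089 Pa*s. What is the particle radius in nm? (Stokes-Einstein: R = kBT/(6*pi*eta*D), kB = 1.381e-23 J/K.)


Stokes-Einstein: R = kB*T / (6*pi*eta*D)
R = 1.381e-23 * 301 / (6 * pi * 0.00089 * 8.347e-11)
R = 2.96851e-09 m = 2.97 nm

2.97


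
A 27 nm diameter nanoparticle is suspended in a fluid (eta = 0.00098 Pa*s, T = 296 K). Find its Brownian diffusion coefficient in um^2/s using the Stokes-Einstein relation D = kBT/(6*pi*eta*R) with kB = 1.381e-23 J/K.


Radius R = 27/2 = 13.5 nm = 1.35e-08 m
D = kB*T / (6*pi*eta*R)
D = 1.381e-23 * 296 / (6 * pi * 0.00098 * 1.35e-08)
D = 1.63917e-11 m^2/s = 16.392 um^2/s

16.392


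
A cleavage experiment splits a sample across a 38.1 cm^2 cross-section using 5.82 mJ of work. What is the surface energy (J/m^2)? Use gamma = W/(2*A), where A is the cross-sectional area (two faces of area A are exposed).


Convert: A = 38.1 cm^2 = 0.00381 m^2, W = 5.82 mJ = 0.00582 J
Cleaving exposes two faces of area A, so total new surface = 2*A and gamma = W / (2*A)
gamma = 0.00582 / (2 * 0.00381)
gamma = 0.764 J/m^2

0.764


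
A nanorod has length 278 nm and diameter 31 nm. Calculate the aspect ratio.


Aspect ratio AR = length / diameter
AR = 278 / 31
AR = 8.97

8.97


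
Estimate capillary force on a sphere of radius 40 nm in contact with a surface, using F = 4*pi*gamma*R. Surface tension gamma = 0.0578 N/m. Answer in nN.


Convert radius: R = 40 nm = 4e-08 m
F = 4 * pi * gamma * R
F = 4 * pi * 0.0578 * 4e-08
F = 2.90534e-08 N = 29.0534 nN

29.0534


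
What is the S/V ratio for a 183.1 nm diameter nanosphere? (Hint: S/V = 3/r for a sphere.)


Radius r = 183.1/2 = 91.55 nm
S/V = 3 / r = 3 / 91.55
S/V = 0.0328 nm^-1

0.0328


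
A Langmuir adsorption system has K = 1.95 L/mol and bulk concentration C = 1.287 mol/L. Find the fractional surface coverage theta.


Langmuir isotherm: theta = K*C / (1 + K*C)
K*C = 1.95 * 1.287 = 2.50965
theta = 2.50965 / (1 + 2.50965) = 2.50965 / 3.50965
theta = 0.7151

0.7151


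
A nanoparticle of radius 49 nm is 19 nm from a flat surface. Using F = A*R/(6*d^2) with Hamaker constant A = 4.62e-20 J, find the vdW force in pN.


Convert to SI: R = 49 nm = 4.9e-08 m, d = 19 nm = 1.9e-08 m
F = A * R / (6 * d^2)
F = 4.62e-20 * 4.9e-08 / (6 * (1.9e-08)^2)
F = 1.04515e-12 N = 1.045 pN

1.045


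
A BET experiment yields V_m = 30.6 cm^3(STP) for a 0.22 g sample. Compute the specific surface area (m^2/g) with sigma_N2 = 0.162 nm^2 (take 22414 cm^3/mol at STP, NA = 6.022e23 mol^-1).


Number of moles in monolayer = V_m / 22414 = 30.6 / 22414 = 0.00136522
Number of molecules = moles * NA = 0.00136522 * 6.022e23
SA = molecules * sigma / mass
SA = (30.6 / 22414) * 6.022e23 * 0.162e-18 / 0.22
SA = 605.4 m^2/g

605.4


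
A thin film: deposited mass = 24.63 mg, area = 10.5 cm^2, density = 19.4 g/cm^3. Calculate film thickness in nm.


Convert: m = 24.63 mg = 2.4630e-05 kg, A = 10.5 cm^2 = 1.0500e-03 m^2, rho = 19.4 g/cm^3 = 19400 kg/m^3
t = m / (A * rho)
t = 2.4630e-05 / (1.0500e-03 * 19400)
t = 1.2091e-06 m = 1209.1 nm

1209.1


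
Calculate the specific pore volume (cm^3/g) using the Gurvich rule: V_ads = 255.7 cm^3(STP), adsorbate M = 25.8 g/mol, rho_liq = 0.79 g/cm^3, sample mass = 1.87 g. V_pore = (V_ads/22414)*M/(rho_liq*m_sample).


Moles adsorbed n = V_ads / 22414 = 255.7 / 22414 = 1.140805e-02 mol
Liquid volume V_liq = n * M / rho_liq = 1.140805e-02 * 25.8 / 0.79 = 0.37257 cm^3
Specific pore volume V_pore = V_liq / m_sample = 0.37257 / 1.87
V_pore = 0.1992 cm^3/g

0.1992


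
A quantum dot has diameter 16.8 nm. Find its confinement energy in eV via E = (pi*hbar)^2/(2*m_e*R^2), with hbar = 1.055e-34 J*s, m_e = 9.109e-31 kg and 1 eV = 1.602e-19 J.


Radius R = 16.8/2 = 8.4 nm = 8.4e-09 m
E = (pi * 1.055e-34)^2 / (2 * 9.109e-31 * (8.4e-09)^2)
E(J) = 8.54566e-22
E = E(J) / 1.602e-19 = 0.0053 eV

0.0053


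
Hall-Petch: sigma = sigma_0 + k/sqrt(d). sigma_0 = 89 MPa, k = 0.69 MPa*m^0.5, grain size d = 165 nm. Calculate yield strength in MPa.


d = 165 nm = 1.65e-07 m
sqrt(d) = 0.0004062019
Hall-Petch contribution = k / sqrt(d) = 0.69 / 0.0004062019 = 1698.7 MPa
sigma = sigma_0 + k/sqrt(d) = 89 + 1698.7 = 1787.7 MPa

1787.7


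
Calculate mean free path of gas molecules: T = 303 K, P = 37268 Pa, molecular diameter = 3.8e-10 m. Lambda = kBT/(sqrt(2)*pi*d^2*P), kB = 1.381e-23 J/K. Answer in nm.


Mean free path: lambda = kB*T / (sqrt(2) * pi * d^2 * P)
lambda = 1.381e-23 * 303 / (sqrt(2) * pi * (3.8e-10)^2 * 37268)
lambda = 1.75012e-07 m
lambda = 175.01 nm

175.01


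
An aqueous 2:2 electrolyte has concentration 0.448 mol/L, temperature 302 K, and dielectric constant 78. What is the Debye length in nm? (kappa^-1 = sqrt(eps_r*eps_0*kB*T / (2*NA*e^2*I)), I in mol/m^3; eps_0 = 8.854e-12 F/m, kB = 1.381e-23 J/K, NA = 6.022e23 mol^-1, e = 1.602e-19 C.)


Ionic strength I = 0.448 * 2^2 * 1000 = 1792 mol/m^3
kappa^-1 = sqrt(78 * 8.854e-12 * 1.381e-23 * 302 / (2 * 6.022e23 * (1.602e-19)^2 * 1792))
kappa^-1 = 0.228 nm

0.228


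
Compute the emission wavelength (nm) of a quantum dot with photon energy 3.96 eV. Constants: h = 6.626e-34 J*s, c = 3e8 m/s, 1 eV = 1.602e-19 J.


Convert energy: E = 3.96 eV = 3.96 * 1.602e-19 = 6.34392e-19 J
lambda = h*c / E = 6.626e-34 * 3e8 / 6.34392e-19
lambda = 3.13339e-07 m = 313.3 nm

313.3


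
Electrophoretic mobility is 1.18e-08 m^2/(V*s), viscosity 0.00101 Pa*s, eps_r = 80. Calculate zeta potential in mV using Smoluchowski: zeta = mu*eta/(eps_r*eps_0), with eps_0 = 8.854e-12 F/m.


Smoluchowski equation: zeta = mu * eta / (eps_r * eps_0)
zeta = 1.18e-08 * 0.00101 / (80 * 8.854e-12)
zeta = 0.016826 V = 16.83 mV

16.83


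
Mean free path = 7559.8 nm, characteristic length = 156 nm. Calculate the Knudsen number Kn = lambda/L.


Knudsen number Kn = lambda / L
Kn = 7559.8 / 156
Kn = 48.4603

48.4603


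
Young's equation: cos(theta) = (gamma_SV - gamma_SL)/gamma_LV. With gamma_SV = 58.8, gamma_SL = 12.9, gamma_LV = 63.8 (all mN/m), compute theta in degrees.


cos(theta) = (gamma_SV - gamma_SL) / gamma_LV
cos(theta) = (58.8 - 12.9) / 63.8
cos(theta) = 0.719436
theta = arccos(0.719436) = 43.99 degrees

43.99


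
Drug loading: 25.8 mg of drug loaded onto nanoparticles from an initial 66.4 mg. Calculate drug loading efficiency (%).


Drug loading efficiency = (drug loaded / drug initial) * 100
DLE = 25.8 / 66.4 * 100
DLE = 0.3886 * 100
DLE = 38.86%

38.86


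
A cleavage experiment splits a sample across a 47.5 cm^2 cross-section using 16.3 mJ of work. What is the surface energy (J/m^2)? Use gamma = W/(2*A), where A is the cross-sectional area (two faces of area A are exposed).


Convert: A = 47.5 cm^2 = 0.00475 m^2, W = 16.3 mJ = 0.0163 J
Cleaving exposes two faces of area A, so total new surface = 2*A and gamma = W / (2*A)
gamma = 0.0163 / (2 * 0.00475)
gamma = 1.716 J/m^2

1.716


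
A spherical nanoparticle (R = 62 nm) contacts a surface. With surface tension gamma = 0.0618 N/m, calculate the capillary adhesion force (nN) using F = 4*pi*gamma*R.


Convert radius: R = 62 nm = 6.2e-08 m
F = 4 * pi * gamma * R
F = 4 * pi * 0.0618 * 6.2e-08
F = 4.81493e-08 N = 48.1493 nN

48.1493


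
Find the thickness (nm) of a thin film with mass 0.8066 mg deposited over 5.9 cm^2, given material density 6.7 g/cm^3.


Convert: m = 0.8066 mg = 8.0660e-07 kg, A = 5.9 cm^2 = 5.9000e-04 m^2, rho = 6.7 g/cm^3 = 6700 kg/m^3
t = m / (A * rho)
t = 8.0660e-07 / (5.9000e-04 * 6700)
t = 2.0405e-07 m = 204.0 nm

204.0


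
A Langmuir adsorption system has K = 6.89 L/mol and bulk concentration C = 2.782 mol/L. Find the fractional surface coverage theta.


Langmuir isotherm: theta = K*C / (1 + K*C)
K*C = 6.89 * 2.782 = 19.16798
theta = 19.16798 / (1 + 19.16798) = 19.16798 / 20.16798
theta = 0.9504

0.9504


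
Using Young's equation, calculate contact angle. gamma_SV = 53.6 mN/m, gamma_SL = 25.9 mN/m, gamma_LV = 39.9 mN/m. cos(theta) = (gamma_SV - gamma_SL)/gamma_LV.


cos(theta) = (gamma_SV - gamma_SL) / gamma_LV
cos(theta) = (53.6 - 25.9) / 39.9
cos(theta) = 0.694236
theta = arccos(0.694236) = 46.03 degrees

46.03


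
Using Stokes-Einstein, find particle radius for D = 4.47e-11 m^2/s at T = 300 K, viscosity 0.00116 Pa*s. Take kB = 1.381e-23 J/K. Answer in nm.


Stokes-Einstein: R = kB*T / (6*pi*eta*D)
R = 1.381e-23 * 300 / (6 * pi * 0.00116 * 4.47e-11)
R = 4.23885e-09 m = 4.24 nm

4.24


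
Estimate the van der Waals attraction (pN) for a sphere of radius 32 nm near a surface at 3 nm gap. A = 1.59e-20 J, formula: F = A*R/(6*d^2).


Convert to SI: R = 32 nm = 3.2e-08 m, d = 3 nm = 3e-09 m
F = A * R / (6 * d^2)
F = 1.59e-20 * 3.2e-08 / (6 * (3e-09)^2)
F = 9.42222e-12 N = 9.422 pN

9.422


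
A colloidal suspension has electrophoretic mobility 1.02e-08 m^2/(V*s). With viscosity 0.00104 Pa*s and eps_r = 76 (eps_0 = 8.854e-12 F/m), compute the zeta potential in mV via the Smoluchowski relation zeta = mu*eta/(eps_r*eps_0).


Smoluchowski equation: zeta = mu * eta / (eps_r * eps_0)
zeta = 1.02e-08 * 0.00104 / (76 * 8.854e-12)
zeta = 0.015765 V = 15.76 mV

15.76
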